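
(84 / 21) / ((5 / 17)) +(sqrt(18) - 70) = -282 / 5 +3 * sqrt(2) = -52.16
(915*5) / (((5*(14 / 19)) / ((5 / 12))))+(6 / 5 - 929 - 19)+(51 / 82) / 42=-4929219 / 11480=-429.37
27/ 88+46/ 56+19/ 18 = 2.18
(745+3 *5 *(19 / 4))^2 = 10660225 / 16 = 666264.06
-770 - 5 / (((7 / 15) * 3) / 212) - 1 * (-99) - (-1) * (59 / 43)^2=-18460086 / 12943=-1426.26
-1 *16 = -16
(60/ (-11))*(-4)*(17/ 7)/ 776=510/ 7469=0.07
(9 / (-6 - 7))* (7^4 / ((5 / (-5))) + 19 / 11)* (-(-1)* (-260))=-4750560 / 11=-431869.09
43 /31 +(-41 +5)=-1073 /31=-34.61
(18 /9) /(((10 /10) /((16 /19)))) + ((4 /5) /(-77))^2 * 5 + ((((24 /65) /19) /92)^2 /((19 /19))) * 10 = 1611894735224 /956755644845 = 1.68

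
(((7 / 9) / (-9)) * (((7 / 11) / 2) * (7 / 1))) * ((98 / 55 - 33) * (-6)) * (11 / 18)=-588931 / 26730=-22.03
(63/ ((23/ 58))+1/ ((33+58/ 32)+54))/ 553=5192702/ 18073699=0.29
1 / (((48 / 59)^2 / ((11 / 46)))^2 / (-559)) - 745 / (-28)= -3645169977073 / 78628257792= -46.36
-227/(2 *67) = -227/134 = -1.69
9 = 9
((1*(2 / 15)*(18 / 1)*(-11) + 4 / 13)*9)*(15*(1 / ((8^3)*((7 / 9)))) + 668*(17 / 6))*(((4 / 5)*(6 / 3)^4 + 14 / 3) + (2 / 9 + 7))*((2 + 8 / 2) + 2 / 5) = -70229454.72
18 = 18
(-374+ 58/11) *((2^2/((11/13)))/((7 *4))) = -52728/847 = -62.25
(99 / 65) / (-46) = -0.03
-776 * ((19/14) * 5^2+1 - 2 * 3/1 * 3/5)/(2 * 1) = -425442/35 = -12155.49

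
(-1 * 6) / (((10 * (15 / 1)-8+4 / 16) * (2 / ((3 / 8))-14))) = 36 / 7397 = 0.00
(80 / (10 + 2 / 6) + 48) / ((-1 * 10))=-864 / 155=-5.57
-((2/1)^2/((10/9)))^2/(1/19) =-6156/25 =-246.24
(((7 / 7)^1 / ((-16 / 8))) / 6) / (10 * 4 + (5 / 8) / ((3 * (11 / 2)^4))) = -14641 / 7027720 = -0.00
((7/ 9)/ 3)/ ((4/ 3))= 0.19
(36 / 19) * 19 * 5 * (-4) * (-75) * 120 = 6480000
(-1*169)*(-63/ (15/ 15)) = 10647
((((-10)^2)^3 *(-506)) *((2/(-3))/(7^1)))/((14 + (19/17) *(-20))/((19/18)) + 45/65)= -4249388000000/636741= -6673652.24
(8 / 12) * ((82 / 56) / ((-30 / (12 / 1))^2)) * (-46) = -3772 / 525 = -7.18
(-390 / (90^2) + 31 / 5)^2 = 2758921 / 72900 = 37.85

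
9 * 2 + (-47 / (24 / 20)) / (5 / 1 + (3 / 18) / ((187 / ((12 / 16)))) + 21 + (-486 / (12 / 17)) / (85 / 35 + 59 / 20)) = 2112500762 / 114909999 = 18.38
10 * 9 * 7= 630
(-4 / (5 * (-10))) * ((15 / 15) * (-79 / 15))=-158 / 375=-0.42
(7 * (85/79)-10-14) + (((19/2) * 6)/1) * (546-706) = -721781/79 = -9136.47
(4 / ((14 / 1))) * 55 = 110 / 7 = 15.71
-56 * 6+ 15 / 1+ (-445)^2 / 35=37358 / 7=5336.86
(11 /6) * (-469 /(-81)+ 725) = 325567 /243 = 1339.78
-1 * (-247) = 247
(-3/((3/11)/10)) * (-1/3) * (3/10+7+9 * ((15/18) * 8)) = 7403/3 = 2467.67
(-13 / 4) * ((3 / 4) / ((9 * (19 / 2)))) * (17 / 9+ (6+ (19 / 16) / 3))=-15509 / 65664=-0.24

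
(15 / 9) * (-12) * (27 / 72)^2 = -45 / 16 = -2.81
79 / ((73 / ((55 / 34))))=4345 / 2482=1.75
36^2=1296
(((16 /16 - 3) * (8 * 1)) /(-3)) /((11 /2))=32 /33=0.97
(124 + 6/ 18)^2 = 139129/ 9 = 15458.78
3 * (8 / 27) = 8 / 9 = 0.89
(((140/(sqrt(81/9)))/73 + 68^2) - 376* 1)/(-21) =-930452/4599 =-202.32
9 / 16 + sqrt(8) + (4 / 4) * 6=2 * sqrt(2) + 105 / 16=9.39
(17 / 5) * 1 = 17 / 5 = 3.40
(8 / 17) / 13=8 / 221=0.04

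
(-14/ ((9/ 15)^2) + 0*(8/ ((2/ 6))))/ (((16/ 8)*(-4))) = 175/ 36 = 4.86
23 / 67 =0.34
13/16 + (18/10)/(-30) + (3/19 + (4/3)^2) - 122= -8160929/68400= -119.31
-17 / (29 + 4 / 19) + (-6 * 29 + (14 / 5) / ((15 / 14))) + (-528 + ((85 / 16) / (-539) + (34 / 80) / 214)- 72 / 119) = -1270725939377 / 1813815850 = -700.58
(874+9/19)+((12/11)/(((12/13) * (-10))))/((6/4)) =2741228/3135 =874.39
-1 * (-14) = 14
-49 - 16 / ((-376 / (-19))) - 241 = -290.81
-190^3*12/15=-5487200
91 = 91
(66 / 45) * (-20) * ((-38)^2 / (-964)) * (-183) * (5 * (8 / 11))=-7046720 / 241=-29239.50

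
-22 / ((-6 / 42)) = 154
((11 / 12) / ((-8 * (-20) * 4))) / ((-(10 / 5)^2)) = -11 / 30720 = -0.00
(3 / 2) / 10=3 / 20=0.15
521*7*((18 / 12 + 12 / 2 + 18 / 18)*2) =61999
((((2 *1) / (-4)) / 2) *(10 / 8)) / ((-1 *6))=5 / 96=0.05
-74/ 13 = -5.69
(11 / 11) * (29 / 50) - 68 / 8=-198 / 25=-7.92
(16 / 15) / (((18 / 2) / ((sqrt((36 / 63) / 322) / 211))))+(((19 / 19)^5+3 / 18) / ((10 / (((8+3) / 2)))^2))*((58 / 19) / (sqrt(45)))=16*sqrt(46) / 4586085+24563*sqrt(5) / 342000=0.16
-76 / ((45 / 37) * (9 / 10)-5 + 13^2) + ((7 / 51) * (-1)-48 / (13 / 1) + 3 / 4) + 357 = 602732879 / 1705236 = 353.46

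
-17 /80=-0.21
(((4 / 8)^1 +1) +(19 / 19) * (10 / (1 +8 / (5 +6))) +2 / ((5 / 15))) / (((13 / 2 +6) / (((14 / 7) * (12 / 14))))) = 1212 / 665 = 1.82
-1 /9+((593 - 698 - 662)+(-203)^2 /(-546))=-842.59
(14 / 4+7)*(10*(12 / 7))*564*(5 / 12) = 42300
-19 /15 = -1.27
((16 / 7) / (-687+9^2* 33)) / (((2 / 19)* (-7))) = -76 / 48657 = -0.00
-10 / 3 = -3.33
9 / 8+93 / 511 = 5343 / 4088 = 1.31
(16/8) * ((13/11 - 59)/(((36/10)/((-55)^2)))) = -291500/3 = -97166.67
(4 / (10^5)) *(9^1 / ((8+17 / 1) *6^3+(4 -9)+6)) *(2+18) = 9 / 6751250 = 0.00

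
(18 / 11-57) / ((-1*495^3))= 203 / 444720375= 0.00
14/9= 1.56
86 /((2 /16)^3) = 44032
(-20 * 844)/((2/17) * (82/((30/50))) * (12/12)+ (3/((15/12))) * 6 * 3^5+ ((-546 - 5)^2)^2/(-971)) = 4179572400/23503389235739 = 0.00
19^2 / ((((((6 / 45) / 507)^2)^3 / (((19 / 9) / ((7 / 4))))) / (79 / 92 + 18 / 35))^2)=47078327608172438301209997761570702621661841696494140625 / 5202448384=9049263756842001241315919000000000000000000000.00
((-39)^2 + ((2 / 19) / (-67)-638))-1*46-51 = 1000576 / 1273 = 786.00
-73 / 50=-1.46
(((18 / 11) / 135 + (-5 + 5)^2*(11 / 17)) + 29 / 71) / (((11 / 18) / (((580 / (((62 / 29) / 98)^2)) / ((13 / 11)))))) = 532643467944 / 750541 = 709679.38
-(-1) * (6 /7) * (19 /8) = 57 /28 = 2.04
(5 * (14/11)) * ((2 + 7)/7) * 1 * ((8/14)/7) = 360/539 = 0.67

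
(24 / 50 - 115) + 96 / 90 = -8509 / 75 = -113.45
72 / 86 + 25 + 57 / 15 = 29.64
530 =530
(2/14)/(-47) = -1/329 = -0.00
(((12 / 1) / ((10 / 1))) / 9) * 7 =14 / 15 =0.93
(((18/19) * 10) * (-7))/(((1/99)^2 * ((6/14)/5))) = -144074700/19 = -7582878.95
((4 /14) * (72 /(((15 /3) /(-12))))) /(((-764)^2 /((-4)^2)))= -1728 /1276835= -0.00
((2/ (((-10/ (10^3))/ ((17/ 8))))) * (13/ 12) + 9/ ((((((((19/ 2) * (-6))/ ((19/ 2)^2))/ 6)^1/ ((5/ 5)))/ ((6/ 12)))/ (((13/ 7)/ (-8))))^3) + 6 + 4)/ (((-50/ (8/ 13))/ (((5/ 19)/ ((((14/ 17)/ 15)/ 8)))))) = 251266845203/ 1214560256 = 206.88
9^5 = 59049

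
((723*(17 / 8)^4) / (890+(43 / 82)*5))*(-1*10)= -2475813003 / 14990336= -165.16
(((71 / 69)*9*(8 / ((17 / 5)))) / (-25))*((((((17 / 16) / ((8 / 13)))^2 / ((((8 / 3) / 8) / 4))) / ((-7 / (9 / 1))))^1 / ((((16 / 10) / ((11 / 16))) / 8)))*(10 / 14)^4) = 113593033125 / 3166707712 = 35.87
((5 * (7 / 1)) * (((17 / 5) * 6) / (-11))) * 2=-1428 / 11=-129.82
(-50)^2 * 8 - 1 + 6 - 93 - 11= 19901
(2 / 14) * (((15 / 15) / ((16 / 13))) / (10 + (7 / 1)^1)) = 13 / 1904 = 0.01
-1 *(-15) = 15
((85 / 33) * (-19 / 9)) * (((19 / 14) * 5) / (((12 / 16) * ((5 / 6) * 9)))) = -122740 / 18711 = -6.56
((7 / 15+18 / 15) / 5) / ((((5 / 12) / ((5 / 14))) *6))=1 / 21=0.05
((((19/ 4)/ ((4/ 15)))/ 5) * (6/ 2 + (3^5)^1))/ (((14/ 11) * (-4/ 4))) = -77121/ 112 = -688.58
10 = 10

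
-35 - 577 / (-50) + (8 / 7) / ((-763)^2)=-4780189259 / 203759150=-23.46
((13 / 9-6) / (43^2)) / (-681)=41 / 11332521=0.00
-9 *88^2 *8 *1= -557568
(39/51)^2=169/289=0.58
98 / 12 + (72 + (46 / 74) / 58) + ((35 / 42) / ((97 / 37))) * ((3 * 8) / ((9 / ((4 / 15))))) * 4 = 227854307 / 2810187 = 81.08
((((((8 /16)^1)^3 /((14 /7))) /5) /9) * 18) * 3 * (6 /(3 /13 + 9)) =39 /800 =0.05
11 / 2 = 5.50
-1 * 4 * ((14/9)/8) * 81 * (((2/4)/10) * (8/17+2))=-1323/170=-7.78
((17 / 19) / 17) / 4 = 0.01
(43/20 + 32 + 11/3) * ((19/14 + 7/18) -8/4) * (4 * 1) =-36304/945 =-38.42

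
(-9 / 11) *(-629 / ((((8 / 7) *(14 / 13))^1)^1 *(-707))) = -73593 / 124432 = -0.59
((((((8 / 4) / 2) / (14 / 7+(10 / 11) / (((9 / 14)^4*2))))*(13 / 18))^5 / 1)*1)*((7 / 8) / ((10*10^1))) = 86181861193829310282422049 / 110321944247231450314868368179200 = 0.00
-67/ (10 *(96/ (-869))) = 58223/ 960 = 60.65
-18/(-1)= 18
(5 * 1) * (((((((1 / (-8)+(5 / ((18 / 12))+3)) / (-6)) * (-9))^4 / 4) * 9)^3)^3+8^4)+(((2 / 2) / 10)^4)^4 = 507432549154953015031361812167192259416631133420051342093940110760483484666259420655041230447749789 / 892029807941224925661428730905934460239216640000000000000000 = 568851561503410329810791600000000000000.00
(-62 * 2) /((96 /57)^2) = -11191 /256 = -43.71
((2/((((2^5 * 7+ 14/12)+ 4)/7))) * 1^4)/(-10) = -42/6875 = -0.01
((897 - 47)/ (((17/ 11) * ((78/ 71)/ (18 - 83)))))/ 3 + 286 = -95051/ 9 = -10561.22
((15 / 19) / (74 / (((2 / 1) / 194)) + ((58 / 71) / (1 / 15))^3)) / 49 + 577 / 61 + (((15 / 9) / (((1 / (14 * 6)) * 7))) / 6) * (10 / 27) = 158769112821026791 / 14847134685559218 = 10.69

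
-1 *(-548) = 548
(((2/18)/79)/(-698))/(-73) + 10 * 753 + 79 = 275661089047/36228294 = 7609.00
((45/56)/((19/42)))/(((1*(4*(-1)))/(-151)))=20385/304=67.06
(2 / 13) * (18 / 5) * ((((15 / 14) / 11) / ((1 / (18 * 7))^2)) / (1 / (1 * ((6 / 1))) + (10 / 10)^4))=104976 / 143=734.10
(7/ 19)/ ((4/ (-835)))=-5845/ 76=-76.91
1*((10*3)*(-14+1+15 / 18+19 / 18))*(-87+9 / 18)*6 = 173000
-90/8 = -45/4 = -11.25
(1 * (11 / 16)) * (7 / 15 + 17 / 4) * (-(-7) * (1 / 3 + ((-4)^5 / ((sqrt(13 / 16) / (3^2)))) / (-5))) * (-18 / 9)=-8367744 * sqrt(13) / 325-21791 / 1440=-92846.92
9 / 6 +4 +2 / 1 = 15 / 2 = 7.50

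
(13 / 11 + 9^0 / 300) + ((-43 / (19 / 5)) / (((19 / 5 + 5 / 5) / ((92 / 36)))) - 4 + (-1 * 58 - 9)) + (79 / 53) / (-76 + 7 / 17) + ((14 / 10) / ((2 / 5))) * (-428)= -24194402978233 / 15372660600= -1573.86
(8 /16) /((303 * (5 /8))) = 4 /1515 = 0.00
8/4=2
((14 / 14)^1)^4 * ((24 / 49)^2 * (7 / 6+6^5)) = 4479648 / 2401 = 1865.74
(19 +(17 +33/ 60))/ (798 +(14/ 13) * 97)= 9503/ 234640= 0.04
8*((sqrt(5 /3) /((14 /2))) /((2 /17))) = 68*sqrt(15) /21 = 12.54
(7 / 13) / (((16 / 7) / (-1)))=-49 / 208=-0.24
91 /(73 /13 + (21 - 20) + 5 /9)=10647 /839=12.69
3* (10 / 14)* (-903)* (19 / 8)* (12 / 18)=-12255 / 4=-3063.75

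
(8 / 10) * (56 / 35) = 32 / 25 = 1.28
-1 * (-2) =2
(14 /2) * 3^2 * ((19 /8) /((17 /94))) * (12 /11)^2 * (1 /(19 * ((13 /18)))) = 71.75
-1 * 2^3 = -8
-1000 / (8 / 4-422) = 50 / 21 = 2.38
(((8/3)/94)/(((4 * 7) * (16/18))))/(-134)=-3/352688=-0.00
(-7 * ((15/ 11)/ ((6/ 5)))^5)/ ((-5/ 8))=13671875/ 644204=21.22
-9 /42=-3 /14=-0.21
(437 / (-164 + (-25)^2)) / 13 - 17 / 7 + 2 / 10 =-452159 / 209755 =-2.16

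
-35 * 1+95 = 60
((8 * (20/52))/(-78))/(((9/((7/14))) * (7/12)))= -40/10647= -0.00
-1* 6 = -6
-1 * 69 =-69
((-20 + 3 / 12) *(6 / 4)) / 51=-79 / 136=-0.58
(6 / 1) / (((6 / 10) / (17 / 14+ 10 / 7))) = 185 / 7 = 26.43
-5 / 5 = -1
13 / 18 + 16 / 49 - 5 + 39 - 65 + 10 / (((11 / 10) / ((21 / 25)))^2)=-12870589 / 533610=-24.12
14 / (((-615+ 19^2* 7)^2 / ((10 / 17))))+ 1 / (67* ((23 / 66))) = 1025490127 / 23942381392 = 0.04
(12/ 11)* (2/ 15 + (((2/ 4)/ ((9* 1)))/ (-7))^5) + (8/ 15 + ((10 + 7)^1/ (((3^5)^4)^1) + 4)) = 120642777591797569/ 25785049588147080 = 4.68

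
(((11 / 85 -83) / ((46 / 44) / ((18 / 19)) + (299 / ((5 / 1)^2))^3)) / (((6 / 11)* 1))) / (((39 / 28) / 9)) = -1342410300000 / 2340890372509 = -0.57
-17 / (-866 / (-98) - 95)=833 / 4222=0.20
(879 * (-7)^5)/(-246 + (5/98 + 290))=-482596198/1439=-335369.14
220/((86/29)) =3190/43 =74.19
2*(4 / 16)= 1 / 2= 0.50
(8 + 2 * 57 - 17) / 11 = 105 / 11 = 9.55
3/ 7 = 0.43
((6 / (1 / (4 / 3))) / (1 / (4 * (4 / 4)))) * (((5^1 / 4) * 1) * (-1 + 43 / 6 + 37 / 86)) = 263.88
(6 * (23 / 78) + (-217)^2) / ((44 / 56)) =8570520 / 143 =59933.71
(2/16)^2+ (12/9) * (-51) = -4351/64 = -67.98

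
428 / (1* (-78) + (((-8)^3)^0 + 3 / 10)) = -4280 / 767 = -5.58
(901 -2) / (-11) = -81.73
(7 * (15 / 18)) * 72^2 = 30240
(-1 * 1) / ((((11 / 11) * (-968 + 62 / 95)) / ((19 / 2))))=1805 / 183796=0.01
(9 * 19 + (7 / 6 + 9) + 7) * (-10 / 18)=-5645 / 54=-104.54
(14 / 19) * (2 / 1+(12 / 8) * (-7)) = -119 / 19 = -6.26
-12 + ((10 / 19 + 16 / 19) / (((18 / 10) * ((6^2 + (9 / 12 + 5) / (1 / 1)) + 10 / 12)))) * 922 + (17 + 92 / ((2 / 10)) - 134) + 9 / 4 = 40744051 / 116508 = 349.71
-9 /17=-0.53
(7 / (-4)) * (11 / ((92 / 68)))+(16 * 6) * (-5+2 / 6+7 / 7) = -33693 / 92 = -366.23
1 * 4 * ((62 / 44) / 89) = 62 / 979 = 0.06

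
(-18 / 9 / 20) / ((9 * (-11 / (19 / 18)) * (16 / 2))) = 0.00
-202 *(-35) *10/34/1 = 35350/17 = 2079.41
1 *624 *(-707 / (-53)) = 441168 / 53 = 8323.92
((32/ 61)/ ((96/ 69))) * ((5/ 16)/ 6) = 115/ 5856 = 0.02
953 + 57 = 1010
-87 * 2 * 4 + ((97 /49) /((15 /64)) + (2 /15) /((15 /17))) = -7578614 /11025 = -687.40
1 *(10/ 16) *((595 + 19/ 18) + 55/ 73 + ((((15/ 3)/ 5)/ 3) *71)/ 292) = 7843135/ 21024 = 373.06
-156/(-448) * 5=195/112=1.74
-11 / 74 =-0.15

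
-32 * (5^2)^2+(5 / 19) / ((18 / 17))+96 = -6807083 / 342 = -19903.75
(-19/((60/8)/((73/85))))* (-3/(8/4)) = 1387/425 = 3.26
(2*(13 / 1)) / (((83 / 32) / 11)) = 9152 / 83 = 110.27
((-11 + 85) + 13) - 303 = -216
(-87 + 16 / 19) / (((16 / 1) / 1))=-1637 / 304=-5.38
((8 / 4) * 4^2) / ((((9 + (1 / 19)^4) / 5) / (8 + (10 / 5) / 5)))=87575712 / 586445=149.33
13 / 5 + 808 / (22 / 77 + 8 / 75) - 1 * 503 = 802794 / 515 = 1558.82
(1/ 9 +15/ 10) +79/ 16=943/ 144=6.55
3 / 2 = 1.50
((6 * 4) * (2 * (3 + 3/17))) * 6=15552/17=914.82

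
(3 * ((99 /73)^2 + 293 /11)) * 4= 20030496 /58619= 341.71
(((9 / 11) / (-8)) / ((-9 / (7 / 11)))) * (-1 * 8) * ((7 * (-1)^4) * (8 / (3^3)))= -392 / 3267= -0.12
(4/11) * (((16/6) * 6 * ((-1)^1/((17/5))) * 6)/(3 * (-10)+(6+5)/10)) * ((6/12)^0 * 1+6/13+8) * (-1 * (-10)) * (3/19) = 70848000/13348621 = 5.31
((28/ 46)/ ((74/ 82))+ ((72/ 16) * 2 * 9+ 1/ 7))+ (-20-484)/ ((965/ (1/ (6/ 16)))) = 462321282/ 5748505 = 80.42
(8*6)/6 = 8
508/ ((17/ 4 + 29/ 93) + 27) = 188976/ 11741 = 16.10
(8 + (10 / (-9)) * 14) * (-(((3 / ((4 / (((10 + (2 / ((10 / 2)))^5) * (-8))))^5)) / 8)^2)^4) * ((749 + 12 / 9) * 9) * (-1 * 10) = -28446155817412405554600658753356105767237355638987920117989048320148697044579679227630005164469480934445444109453815549324733321417268578065680638248982228825897124289911689097418999617187479552 / 12446030555722283414288128107560248481180504337442334266202233229579397668070766882367889646251427233913933179110244964249432086944580078125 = -2285560499795959492825297000000000000000000000000000000.00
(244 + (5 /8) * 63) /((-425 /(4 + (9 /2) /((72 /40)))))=-29471 /6800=-4.33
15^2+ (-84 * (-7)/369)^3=426224611/1860867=229.05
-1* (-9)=9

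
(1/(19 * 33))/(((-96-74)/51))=-1/2090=-0.00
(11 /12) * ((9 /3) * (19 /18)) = 209 /72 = 2.90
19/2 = 9.50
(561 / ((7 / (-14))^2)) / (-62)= -1122 / 31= -36.19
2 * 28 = 56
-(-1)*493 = 493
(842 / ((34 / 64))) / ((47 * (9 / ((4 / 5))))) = 107776 / 35955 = 3.00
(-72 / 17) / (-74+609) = -72 / 9095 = -0.01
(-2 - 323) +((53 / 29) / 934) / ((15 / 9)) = -44014591 / 135430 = -325.00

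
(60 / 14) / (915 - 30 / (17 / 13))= 34 / 7077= 0.00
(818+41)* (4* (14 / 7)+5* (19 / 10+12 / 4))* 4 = 111670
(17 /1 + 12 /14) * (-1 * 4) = -71.43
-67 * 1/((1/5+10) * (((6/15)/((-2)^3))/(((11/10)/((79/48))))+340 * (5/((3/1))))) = -117920/10171457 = -0.01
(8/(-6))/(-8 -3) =4/33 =0.12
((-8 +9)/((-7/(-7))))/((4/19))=19/4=4.75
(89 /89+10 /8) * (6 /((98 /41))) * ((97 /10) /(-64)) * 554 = -29743983 /62720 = -474.23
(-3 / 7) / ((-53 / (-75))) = -225 / 371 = -0.61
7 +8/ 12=23/ 3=7.67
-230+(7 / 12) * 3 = -913 / 4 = -228.25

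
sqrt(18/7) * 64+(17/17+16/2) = 9+192 * sqrt(14)/7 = 111.63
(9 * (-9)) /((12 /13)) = -351 /4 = -87.75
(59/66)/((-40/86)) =-2537/1320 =-1.92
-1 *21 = -21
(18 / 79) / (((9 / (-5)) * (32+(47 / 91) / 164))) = -29848 / 7546317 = -0.00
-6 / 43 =-0.14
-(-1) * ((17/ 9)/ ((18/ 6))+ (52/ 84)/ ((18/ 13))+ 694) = 262739/ 378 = 695.08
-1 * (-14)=14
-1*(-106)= 106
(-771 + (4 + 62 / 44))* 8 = -67372 / 11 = -6124.73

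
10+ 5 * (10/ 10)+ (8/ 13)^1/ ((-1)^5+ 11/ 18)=1221/ 91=13.42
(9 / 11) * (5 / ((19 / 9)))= 405 / 209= 1.94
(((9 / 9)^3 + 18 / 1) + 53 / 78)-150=-10165 / 78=-130.32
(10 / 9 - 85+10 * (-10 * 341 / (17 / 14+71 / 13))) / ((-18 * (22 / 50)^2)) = 788515625 / 529254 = 1489.86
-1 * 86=-86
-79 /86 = -0.92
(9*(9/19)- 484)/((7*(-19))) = 9115/2527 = 3.61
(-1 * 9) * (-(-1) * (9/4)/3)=-27/4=-6.75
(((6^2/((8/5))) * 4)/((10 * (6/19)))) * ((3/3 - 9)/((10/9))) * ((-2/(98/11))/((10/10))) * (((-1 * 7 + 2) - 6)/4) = -62073/490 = -126.68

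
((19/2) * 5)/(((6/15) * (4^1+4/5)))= 2375/96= 24.74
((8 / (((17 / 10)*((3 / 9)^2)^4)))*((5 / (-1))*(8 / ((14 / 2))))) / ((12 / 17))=-1749600 / 7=-249942.86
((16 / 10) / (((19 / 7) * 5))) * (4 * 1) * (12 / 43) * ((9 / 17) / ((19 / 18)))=435456 / 6597275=0.07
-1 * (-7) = 7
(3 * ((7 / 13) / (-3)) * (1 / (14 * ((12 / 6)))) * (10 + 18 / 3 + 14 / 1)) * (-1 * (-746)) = -5595 / 13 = -430.38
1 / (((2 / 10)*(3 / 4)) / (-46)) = -920 / 3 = -306.67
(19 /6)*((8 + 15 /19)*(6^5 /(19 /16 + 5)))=384768 /11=34978.91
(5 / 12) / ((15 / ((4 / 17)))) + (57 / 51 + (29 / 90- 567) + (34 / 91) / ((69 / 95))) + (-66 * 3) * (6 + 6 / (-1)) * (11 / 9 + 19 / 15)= -1809419321 / 3202290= -565.04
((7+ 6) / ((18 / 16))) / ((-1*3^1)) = -104 / 27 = -3.85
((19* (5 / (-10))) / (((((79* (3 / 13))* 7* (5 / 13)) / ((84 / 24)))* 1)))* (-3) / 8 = 3211 / 12640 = 0.25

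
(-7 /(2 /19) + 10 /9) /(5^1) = -1177 /90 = -13.08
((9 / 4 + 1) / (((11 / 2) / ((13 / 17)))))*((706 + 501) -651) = 46982 / 187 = 251.24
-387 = -387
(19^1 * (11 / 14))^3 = 3327.01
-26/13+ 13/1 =11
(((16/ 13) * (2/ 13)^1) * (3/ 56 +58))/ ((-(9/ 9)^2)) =-13004/ 1183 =-10.99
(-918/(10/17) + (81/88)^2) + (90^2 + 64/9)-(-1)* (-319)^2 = 37743296717/348480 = 108308.36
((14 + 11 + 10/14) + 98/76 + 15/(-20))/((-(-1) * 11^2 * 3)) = 13967/193116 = 0.07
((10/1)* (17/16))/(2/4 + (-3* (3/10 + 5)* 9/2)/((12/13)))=-850/6161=-0.14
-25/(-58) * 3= 75/58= 1.29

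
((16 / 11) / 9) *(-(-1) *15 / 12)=20 / 99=0.20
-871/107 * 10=-8710/107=-81.40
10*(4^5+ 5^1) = 10290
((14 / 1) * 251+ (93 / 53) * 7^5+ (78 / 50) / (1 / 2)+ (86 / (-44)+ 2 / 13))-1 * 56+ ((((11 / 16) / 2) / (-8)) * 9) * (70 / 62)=49546663106757 / 1503673600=32950.41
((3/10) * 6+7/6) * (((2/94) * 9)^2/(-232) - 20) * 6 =-356.00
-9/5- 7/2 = -53/10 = -5.30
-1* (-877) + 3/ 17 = 14912/ 17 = 877.18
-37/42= -0.88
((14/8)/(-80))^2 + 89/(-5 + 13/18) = -164041027/7884800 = -20.80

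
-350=-350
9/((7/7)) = 9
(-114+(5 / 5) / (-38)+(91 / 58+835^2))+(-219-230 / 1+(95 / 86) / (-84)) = 696663.53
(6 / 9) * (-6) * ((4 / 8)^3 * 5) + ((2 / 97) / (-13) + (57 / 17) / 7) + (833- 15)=244889507 / 300118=815.98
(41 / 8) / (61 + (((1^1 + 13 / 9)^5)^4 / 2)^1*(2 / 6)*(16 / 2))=1495392851464002242523 / 22573761756787161473998093496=0.00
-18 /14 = -1.29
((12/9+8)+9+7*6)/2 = 181/6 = 30.17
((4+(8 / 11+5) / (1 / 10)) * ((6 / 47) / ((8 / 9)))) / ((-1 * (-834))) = 0.01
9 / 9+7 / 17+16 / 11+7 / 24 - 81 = -349355 / 4488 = -77.84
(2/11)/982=1/5401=0.00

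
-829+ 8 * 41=-501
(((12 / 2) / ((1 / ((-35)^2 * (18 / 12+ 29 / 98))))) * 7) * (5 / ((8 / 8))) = 462000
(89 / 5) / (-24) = -89 / 120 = -0.74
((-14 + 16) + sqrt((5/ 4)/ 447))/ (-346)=-0.01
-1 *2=-2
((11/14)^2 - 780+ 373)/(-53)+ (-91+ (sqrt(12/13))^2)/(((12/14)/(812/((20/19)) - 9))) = -162281199071/2025660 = -80112.75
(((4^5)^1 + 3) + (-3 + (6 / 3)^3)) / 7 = 1032 / 7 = 147.43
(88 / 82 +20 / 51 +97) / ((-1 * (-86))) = 205891 / 179826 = 1.14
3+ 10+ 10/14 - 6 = 54/7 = 7.71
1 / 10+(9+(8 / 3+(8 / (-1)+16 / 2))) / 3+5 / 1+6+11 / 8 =5891 / 360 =16.36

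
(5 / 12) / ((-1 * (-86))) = 5 / 1032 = 0.00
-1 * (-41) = 41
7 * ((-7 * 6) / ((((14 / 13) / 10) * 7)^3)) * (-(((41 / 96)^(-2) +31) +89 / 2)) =224310679125 / 4036081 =55576.36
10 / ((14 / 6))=30 / 7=4.29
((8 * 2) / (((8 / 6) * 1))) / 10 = 1.20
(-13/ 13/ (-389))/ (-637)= -1/ 247793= -0.00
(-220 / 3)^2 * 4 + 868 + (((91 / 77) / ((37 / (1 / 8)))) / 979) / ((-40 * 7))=179767203024523 / 8032812480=22379.11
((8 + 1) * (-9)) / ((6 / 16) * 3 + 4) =-648 / 41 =-15.80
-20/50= -2/5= -0.40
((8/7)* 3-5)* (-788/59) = 8668/413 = 20.99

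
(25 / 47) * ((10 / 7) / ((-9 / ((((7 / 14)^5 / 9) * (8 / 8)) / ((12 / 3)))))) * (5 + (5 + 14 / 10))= -475 / 568512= -0.00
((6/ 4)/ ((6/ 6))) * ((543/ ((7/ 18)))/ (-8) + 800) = 52539/ 56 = 938.20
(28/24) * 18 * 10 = 210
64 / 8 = 8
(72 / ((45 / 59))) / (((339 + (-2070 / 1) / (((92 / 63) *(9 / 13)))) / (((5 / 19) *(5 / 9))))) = -4720 / 584307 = -0.01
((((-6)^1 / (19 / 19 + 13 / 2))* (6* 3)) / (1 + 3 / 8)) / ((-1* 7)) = 576 / 385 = 1.50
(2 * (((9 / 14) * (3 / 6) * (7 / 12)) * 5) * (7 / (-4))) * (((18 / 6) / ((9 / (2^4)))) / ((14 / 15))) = -75 / 4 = -18.75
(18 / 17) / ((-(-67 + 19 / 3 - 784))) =27 / 21539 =0.00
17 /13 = 1.31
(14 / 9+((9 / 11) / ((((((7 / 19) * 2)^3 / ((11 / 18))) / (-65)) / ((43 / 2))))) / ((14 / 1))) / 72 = -1.71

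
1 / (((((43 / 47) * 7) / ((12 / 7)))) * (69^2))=188 / 3343809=0.00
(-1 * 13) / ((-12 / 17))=18.42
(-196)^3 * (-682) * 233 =1196488447616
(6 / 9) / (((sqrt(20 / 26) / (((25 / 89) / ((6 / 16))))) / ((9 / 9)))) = 40 * sqrt(130) / 801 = 0.57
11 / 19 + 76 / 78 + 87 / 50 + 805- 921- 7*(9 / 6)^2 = -9518641 / 74100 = -128.46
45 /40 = 9 /8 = 1.12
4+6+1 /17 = 171 /17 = 10.06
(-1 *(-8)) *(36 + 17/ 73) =21160/ 73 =289.86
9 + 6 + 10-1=24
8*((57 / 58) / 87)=0.09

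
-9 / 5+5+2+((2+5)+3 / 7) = 442 / 35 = 12.63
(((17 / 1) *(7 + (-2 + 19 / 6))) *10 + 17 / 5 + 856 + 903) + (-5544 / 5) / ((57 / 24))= 764903 / 285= 2683.87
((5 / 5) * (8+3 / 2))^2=90.25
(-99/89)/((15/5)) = -33/89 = -0.37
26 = 26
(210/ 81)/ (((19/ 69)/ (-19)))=-1610/ 9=-178.89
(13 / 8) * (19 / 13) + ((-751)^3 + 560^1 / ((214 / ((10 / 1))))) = -362571402423 / 856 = -423564722.46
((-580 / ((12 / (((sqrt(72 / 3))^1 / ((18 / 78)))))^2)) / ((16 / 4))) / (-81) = 24505 / 4374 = 5.60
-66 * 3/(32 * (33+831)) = -11/1536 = -0.01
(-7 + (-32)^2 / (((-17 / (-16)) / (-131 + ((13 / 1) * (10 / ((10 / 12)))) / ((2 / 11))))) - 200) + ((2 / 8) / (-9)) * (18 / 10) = 238152963 / 340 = 700449.89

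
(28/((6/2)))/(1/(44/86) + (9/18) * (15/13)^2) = 52052/14613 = 3.56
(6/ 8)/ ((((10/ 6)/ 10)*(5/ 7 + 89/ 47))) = 987/ 572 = 1.73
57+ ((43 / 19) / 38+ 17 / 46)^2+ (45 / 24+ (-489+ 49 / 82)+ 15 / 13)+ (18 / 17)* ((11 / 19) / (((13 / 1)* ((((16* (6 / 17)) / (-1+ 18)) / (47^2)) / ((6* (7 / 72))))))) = -576796700776161 / 2351674764608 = -245.27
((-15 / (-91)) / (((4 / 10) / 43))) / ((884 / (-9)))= -29025 / 160888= -0.18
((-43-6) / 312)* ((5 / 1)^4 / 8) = -30625 / 2496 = -12.27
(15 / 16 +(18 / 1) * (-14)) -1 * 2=-4049 / 16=-253.06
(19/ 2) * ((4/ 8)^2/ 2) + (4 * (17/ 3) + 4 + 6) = 1625/ 48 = 33.85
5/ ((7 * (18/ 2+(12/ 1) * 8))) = 1/ 147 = 0.01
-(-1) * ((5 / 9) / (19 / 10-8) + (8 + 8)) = 15.91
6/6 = 1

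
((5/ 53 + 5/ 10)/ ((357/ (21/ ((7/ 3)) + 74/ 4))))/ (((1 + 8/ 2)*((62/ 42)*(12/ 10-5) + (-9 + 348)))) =3465/ 126161624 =0.00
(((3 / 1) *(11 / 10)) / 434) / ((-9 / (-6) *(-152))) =-11 / 329840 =-0.00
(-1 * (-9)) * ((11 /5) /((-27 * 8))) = -11 /120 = -0.09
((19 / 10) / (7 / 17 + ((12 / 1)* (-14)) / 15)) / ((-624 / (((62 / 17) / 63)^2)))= 18259 / 19304295192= 0.00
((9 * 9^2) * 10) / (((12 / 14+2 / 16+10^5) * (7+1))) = 0.01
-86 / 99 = -0.87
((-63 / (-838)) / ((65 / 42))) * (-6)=-7938 / 27235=-0.29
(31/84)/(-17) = -31/1428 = -0.02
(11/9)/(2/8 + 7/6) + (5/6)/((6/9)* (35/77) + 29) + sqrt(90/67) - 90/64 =-812849/1578144 + 3* sqrt(670)/67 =0.64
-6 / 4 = -3 / 2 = -1.50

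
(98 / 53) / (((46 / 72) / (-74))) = -261072 / 1219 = -214.17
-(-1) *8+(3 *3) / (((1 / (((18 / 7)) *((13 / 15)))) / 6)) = 4492 / 35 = 128.34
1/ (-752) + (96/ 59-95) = -4142827/ 44368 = -93.37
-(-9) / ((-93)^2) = 1 / 961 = 0.00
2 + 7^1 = 9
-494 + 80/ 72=-4436/ 9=-492.89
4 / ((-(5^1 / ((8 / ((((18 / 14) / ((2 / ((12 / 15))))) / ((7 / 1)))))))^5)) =-1157018619904 / 59049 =-19594211.92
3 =3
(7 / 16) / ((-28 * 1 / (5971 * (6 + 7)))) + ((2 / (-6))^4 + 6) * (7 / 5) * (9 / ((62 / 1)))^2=-372923971 / 307520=-1212.68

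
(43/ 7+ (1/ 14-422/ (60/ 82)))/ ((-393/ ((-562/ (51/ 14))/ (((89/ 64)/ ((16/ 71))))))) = -68948641792/ 1899775755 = -36.29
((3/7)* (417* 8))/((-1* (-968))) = 1251/847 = 1.48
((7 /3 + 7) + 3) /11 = 37 /33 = 1.12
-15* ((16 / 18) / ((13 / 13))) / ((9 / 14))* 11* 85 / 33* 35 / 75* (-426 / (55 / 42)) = 89212.34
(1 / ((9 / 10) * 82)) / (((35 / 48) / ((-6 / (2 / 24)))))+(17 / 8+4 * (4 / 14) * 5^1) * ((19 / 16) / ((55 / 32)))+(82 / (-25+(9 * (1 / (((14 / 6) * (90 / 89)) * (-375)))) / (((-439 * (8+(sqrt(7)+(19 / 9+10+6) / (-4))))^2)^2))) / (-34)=221363858365262391156870240000000 * sqrt(7) / 517323118857357992212900908072715683930159716273+136362314665855084357587017609864807005195840503476273 / 32663781724653583628322563335711268283350284485477220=4.17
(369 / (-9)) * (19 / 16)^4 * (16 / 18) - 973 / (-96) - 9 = -5259449 / 73728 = -71.34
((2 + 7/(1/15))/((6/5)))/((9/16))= 4280/27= 158.52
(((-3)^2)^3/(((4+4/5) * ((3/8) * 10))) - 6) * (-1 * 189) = -13041/2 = -6520.50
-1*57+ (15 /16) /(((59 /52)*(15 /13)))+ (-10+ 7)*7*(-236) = 1156333 /236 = 4899.72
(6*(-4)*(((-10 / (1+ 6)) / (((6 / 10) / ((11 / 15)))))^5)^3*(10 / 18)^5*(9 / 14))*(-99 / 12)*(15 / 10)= -71796452911831501562500000000000000 / 1662694864564918452686842106907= -43180.78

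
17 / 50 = 0.34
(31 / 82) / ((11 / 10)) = 155 / 451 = 0.34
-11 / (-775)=11 / 775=0.01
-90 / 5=-18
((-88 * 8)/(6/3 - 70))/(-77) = -16/119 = -0.13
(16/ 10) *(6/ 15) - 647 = -16159/ 25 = -646.36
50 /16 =25 /8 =3.12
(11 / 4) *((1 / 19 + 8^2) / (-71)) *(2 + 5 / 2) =-120483 / 10792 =-11.16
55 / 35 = 1.57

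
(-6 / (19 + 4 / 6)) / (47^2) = -18 / 130331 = -0.00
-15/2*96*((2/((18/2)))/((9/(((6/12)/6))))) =-40/27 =-1.48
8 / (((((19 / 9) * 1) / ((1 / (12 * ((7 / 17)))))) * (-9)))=-34 / 399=-0.09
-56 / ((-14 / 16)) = 64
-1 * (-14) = 14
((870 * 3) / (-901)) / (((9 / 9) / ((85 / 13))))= -13050 / 689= -18.94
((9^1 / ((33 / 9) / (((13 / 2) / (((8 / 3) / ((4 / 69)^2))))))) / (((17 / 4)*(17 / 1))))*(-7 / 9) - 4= -6727128 / 1681691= -4.00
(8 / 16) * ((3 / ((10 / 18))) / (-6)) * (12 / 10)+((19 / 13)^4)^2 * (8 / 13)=12.27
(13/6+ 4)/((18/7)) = 259/108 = 2.40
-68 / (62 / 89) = -3026 / 31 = -97.61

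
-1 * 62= -62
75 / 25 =3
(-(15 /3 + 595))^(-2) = 1 /360000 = 0.00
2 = 2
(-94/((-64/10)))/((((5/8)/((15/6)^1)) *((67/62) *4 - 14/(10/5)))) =-7285/332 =-21.94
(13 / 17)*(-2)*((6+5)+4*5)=-806 / 17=-47.41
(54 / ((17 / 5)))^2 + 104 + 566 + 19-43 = 259594 / 289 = 898.25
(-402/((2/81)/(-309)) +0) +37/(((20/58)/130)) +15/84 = 141253789/28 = 5044778.18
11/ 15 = 0.73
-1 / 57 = -0.02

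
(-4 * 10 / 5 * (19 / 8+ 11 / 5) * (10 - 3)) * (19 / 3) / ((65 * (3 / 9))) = -24339 / 325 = -74.89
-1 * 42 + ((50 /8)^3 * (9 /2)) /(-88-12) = -27129 /512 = -52.99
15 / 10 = 3 / 2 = 1.50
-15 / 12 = -1.25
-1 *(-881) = 881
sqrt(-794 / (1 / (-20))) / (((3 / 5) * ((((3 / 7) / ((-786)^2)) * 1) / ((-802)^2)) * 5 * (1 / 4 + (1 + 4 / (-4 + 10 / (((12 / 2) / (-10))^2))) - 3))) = -264559355492992 * sqrt(3970) / 677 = -24622361803906.78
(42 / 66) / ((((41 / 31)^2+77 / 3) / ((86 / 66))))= 289261 / 9563840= 0.03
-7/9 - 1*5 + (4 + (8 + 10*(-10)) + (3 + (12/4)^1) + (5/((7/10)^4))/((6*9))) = -5665370/64827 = -87.39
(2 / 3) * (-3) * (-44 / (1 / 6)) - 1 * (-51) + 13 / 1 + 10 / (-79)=46758 / 79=591.87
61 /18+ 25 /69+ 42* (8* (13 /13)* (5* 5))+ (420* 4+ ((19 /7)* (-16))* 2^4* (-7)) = 6188369 /414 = 14947.75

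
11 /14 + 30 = 431 /14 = 30.79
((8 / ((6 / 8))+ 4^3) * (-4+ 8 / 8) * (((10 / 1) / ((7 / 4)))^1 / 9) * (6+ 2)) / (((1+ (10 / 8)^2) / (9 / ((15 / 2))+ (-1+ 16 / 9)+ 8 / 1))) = -14712832 / 3321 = -4430.24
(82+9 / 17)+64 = 2491 / 17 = 146.53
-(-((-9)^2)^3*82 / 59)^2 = -1899056203298244 / 3481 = -545549038580.36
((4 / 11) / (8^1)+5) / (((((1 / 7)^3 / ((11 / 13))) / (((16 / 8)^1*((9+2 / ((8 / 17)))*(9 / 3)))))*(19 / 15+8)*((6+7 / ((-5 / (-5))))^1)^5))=90804105 / 2683705804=0.03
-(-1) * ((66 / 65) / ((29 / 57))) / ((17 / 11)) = 41382 / 32045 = 1.29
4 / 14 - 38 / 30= -103 / 105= -0.98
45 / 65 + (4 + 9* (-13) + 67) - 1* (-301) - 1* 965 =-9221 / 13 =-709.31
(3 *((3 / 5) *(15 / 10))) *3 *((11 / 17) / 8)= 891 / 1360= 0.66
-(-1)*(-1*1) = -1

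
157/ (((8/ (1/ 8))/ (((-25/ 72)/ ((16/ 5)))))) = -19625/ 73728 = -0.27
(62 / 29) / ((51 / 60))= 1240 / 493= 2.52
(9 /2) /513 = 1 /114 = 0.01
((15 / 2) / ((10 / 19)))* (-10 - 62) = -1026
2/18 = 1/9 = 0.11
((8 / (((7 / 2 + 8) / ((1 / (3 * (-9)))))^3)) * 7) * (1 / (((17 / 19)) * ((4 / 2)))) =-4256 / 4071212037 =-0.00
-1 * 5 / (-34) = 5 / 34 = 0.15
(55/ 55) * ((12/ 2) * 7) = 42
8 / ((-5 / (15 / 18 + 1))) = -44 / 15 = -2.93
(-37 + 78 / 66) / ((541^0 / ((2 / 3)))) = -788 / 33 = -23.88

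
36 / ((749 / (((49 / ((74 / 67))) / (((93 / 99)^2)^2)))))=10011545082 / 3656219639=2.74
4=4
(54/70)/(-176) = -27/6160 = -0.00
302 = 302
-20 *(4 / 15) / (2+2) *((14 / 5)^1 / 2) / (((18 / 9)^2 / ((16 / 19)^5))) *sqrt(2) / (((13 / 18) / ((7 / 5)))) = -308281344 *sqrt(2) / 804732175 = -0.54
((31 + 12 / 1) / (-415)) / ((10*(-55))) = 43 / 228250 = 0.00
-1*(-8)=8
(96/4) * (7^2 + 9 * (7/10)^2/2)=30723/25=1228.92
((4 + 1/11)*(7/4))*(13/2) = 4095/88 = 46.53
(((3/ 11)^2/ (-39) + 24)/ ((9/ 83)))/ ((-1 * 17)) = -1044389/ 80223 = -13.02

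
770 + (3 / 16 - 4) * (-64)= 1014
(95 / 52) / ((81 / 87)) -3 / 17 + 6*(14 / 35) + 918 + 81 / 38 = 2095852639 / 2267460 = 924.32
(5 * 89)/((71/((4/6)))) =890/213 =4.18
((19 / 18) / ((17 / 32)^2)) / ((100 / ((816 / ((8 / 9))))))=34.33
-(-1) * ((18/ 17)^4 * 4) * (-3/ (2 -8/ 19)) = -3989088/ 417605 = -9.55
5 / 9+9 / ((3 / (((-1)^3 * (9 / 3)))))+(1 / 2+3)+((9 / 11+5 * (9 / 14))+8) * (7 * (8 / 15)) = 39577 / 990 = 39.98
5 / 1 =5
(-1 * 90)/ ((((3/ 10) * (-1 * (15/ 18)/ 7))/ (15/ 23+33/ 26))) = 1447740/ 299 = 4841.94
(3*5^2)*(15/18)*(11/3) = 229.17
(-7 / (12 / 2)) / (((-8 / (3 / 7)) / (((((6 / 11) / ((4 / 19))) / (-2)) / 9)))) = -19 / 2112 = -0.01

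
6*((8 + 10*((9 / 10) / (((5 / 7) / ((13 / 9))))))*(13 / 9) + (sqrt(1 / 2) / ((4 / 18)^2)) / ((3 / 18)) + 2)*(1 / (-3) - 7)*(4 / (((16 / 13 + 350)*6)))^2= -5577*sqrt(2) / 579121 - 13332748 / 2110896045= -0.02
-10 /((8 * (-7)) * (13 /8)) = 10 /91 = 0.11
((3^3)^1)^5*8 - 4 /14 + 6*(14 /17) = 13660160018 /119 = 114791260.66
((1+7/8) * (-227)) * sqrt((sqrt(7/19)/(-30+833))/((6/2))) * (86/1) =-48805 * 19^(3/4) * sqrt(2409) * 7^(1/4)/61028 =-581.02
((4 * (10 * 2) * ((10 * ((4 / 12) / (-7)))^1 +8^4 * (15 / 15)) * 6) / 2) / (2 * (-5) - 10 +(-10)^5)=-9.83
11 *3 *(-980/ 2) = -16170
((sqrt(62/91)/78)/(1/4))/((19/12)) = 8 * sqrt(5642)/22477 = 0.03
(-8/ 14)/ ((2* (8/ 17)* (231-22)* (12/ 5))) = -85/ 70224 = -0.00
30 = 30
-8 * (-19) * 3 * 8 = 3648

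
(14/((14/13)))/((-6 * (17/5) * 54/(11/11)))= -65/5508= -0.01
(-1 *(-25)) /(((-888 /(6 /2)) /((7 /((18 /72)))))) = -175 /74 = -2.36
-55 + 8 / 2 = -51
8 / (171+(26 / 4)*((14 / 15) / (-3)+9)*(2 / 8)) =2880 / 66643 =0.04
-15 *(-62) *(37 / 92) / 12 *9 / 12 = 17205 / 736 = 23.38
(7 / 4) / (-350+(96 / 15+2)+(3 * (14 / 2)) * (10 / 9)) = -15 / 2728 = -0.01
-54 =-54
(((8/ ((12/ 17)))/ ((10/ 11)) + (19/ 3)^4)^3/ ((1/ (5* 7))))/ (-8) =-247752380099712481/ 13286025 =-18647592496.61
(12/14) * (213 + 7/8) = 5133/28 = 183.32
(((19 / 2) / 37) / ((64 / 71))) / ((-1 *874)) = -71 / 217856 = -0.00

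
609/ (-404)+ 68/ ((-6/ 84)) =-385217/ 404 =-953.51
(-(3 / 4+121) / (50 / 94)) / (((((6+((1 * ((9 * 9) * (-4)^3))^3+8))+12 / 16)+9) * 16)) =22889 / 222902511168400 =0.00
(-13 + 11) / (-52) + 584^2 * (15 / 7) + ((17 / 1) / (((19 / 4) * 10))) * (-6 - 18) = 12635976953 / 17290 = 730825.73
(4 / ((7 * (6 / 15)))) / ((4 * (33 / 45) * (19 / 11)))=75 / 266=0.28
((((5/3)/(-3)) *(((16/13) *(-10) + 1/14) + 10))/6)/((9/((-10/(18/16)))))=-40700/199017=-0.20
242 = 242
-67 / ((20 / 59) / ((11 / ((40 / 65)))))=-565279 / 160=-3532.99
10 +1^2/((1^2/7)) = 17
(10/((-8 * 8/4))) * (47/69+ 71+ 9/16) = -398785/8832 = -45.15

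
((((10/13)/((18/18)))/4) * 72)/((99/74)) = 1480/143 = 10.35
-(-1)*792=792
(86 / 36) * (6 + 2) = 172 / 9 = 19.11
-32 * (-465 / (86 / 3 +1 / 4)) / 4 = 44640 / 347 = 128.65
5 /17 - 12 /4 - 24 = -26.71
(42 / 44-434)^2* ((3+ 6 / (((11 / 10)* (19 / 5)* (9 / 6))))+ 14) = 340636274937 / 101156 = 3367435.20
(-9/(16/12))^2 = 45.56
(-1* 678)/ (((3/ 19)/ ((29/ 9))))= -124526/ 9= -13836.22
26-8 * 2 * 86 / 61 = 210 / 61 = 3.44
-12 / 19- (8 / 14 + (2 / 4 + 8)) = -2581 / 266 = -9.70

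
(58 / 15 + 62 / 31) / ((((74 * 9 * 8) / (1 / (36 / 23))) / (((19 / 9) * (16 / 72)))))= 4807 / 14565420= 0.00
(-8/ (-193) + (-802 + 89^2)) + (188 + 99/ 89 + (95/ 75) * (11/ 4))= 7535519473/ 1030620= 7311.64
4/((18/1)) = 2/9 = 0.22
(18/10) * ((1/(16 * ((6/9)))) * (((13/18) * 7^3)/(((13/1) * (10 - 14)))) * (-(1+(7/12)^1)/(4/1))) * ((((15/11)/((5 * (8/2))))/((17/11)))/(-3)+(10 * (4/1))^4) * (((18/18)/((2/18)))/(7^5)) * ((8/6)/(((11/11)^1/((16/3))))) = 3307519981/1066240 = 3102.04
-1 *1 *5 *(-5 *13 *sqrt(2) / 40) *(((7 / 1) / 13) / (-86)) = -35 *sqrt(2) / 688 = -0.07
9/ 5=1.80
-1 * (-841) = 841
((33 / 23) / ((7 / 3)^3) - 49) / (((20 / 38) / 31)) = -22715963 / 7889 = -2879.45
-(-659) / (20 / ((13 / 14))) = 8567 / 280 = 30.60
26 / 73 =0.36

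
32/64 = 1/2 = 0.50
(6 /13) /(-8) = -3 /52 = -0.06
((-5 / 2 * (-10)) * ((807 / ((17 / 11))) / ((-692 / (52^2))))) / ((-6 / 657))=16427332350 / 2941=5585628.14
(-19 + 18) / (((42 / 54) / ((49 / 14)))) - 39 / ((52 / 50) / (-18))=1341 / 2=670.50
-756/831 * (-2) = 1.82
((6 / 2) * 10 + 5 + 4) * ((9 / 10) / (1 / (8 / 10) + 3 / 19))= 13338 / 535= 24.93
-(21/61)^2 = -441/3721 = -0.12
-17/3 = -5.67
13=13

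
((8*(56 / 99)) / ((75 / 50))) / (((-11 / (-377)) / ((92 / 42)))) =2219776 / 9801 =226.48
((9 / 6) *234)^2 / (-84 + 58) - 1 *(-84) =-9309 / 2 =-4654.50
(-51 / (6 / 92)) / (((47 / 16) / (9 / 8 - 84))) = 1036932 / 47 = 22062.38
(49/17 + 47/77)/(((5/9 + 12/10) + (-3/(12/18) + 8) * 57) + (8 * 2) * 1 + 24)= 0.01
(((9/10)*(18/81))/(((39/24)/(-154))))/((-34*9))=616/9945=0.06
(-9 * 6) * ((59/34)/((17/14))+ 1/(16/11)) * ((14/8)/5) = -1849743/46240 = -40.00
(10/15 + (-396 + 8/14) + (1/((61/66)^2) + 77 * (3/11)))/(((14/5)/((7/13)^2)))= -145573265/3773094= -38.58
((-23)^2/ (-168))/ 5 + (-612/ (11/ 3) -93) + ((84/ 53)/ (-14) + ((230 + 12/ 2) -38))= -30681967/ 489720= -62.65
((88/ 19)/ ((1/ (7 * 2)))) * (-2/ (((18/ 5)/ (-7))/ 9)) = 2269.47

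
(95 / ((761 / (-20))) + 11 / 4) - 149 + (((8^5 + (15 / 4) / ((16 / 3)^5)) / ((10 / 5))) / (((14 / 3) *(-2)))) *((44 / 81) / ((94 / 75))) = -4912260851578745 / 5400636162048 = -909.57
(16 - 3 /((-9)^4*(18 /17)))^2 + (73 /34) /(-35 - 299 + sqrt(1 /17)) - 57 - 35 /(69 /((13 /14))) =198.51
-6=-6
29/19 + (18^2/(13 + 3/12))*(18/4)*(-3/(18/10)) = -181.87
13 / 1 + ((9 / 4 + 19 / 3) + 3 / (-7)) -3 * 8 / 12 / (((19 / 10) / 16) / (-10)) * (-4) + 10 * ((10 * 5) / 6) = -908437 / 1596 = -569.20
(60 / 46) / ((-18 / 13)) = -65 / 69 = -0.94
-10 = -10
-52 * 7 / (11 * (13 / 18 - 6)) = 6552 / 1045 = 6.27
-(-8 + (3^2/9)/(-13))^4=-121550625/28561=-4255.83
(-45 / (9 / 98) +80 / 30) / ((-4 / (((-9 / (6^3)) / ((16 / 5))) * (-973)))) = 3556315 / 2304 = 1543.54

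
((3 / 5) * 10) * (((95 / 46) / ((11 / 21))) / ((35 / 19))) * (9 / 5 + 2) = 61731 / 1265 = 48.80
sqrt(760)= 2 * sqrt(190)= 27.57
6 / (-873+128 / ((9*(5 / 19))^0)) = -6 / 745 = -0.01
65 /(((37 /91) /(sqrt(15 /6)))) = 252.77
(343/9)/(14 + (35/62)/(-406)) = 1233428/453051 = 2.72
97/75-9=-578/75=-7.71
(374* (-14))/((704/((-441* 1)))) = 52479/16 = 3279.94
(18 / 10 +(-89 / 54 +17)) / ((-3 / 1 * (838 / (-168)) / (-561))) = -12123958 / 18855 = -643.01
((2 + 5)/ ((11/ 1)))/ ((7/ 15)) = 1.36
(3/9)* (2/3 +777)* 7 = 16331/9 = 1814.56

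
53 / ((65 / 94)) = 4982 / 65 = 76.65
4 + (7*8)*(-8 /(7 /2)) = -124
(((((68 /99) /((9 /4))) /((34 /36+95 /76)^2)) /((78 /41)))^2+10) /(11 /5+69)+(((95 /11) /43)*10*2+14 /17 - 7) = -1883286909024019555 /932739414050893878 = -2.02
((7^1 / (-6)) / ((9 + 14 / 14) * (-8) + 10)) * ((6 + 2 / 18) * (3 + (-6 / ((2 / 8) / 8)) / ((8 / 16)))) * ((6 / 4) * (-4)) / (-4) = -1397 / 24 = -58.21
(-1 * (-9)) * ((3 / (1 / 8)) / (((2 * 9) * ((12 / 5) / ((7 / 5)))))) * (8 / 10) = 28 / 5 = 5.60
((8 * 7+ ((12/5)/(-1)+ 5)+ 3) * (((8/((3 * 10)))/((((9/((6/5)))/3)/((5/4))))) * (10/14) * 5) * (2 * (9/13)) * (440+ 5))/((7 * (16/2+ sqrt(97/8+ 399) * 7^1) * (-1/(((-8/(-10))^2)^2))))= 769916928/1827382375-24059904 * sqrt(6578)/261054625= -7.05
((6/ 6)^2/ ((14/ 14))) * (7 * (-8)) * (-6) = 336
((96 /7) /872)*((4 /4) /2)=6 /763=0.01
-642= -642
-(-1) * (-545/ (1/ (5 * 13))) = -35425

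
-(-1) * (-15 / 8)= -15 / 8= -1.88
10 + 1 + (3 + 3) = 17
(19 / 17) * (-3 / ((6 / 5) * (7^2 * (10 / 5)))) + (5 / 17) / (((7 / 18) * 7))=0.08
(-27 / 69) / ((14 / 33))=-0.92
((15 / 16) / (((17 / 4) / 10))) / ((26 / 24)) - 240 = -52590 / 221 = -237.96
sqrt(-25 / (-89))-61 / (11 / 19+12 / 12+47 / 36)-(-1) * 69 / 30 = -371861 / 19730+5 * sqrt(89) / 89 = -18.32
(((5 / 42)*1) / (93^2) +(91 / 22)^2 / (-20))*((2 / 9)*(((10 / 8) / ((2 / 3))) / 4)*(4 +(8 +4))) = -1504045549 / 1054901232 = -1.43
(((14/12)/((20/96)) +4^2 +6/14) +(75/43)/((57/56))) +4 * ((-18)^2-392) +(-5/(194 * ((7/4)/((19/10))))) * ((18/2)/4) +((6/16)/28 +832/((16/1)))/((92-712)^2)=-1694486271536461/6823782694400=-248.32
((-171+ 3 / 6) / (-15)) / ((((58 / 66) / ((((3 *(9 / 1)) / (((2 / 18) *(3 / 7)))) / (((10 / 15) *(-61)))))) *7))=-911493 / 35380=-25.76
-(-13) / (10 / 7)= 9.10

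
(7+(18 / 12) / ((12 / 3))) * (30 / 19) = 885 / 76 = 11.64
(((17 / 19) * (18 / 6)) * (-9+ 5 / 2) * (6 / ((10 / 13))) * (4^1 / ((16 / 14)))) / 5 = -180999 / 1900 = -95.26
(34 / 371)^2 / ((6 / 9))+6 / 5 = 834516 / 688205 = 1.21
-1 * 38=-38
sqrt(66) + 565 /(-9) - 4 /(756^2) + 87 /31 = -265637263 /4429404 + sqrt(66) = -51.85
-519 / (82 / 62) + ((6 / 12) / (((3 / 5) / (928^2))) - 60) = 88215713 / 123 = 717200.92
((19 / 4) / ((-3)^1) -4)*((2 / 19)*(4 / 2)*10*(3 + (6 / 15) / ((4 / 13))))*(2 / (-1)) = 5762 / 57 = 101.09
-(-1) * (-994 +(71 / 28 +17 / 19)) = -526983 / 532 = -990.57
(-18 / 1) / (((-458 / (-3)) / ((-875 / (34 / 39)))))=921375 / 7786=118.34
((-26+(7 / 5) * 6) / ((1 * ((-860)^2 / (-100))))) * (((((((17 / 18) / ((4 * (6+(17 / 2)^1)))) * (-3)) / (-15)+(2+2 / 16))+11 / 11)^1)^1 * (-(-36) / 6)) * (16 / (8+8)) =359249 / 8043150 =0.04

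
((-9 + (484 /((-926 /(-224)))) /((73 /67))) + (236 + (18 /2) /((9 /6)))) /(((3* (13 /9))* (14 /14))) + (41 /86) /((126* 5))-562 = -11508582528433 /23805987660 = -483.43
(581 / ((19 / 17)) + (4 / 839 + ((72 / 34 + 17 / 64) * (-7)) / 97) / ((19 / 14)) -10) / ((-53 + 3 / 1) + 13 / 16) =-428762628009 / 41375279966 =-10.36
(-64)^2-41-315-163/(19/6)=70082/19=3688.53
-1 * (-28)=28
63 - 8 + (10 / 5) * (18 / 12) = 58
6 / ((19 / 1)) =6 / 19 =0.32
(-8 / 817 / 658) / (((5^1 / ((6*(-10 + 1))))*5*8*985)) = 27 / 6619027625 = 0.00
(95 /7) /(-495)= -19 /693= -0.03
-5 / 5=-1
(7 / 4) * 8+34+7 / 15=727 / 15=48.47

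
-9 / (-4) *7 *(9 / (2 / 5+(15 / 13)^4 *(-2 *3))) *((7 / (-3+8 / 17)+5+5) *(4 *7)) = -2804.66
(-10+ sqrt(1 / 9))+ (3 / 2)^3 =-151 / 24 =-6.29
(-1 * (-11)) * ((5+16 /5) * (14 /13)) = 6314 /65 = 97.14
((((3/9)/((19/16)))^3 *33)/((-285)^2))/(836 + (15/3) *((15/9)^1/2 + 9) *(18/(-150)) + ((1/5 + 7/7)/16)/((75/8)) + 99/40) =1802240/166986192631077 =0.00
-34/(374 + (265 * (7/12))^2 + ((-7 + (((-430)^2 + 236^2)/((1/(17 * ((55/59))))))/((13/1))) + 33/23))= -0.00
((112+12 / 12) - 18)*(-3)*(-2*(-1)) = -570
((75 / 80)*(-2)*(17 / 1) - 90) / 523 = -975 / 4184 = -0.23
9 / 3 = 3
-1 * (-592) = 592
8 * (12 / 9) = 10.67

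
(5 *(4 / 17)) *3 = 60 / 17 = 3.53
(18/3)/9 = 2/3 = 0.67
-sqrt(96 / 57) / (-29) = 4 * sqrt(38) / 551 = 0.04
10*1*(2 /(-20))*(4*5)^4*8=-1280000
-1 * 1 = -1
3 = 3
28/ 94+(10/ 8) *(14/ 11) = 1953/ 1034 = 1.89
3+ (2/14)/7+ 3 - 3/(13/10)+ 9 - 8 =3002/637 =4.71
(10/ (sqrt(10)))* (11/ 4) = 11* sqrt(10)/ 4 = 8.70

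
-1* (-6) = 6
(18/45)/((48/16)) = 2/15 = 0.13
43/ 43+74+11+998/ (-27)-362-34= -9368/ 27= -346.96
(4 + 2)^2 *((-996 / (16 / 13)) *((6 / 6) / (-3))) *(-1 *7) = -67977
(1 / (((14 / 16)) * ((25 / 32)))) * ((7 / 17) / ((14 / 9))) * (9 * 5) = 17.43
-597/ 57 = -199/ 19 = -10.47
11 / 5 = 2.20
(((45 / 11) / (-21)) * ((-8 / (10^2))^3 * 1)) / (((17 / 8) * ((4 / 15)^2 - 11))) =-1728 / 402353875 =-0.00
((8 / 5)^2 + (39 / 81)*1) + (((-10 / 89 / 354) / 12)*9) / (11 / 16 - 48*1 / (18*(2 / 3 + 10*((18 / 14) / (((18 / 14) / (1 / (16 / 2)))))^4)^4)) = 124312251854236480866347 / 40872016296936520356825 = 3.04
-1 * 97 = -97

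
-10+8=-2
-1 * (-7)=7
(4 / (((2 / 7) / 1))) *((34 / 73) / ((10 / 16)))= 3808 / 365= 10.43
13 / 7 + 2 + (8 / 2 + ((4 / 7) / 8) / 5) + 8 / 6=1933 / 210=9.20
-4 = -4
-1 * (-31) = 31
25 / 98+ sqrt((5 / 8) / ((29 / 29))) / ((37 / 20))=25 / 98+ 5 * sqrt(10) / 37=0.68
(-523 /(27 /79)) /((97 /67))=-2768239 /2619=-1056.98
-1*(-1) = 1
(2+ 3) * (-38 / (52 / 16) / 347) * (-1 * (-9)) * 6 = -41040 / 4511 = -9.10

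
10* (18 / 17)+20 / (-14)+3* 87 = 32149 / 119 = 270.16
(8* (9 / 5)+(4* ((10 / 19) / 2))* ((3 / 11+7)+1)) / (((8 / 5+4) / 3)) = 18111 / 1463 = 12.38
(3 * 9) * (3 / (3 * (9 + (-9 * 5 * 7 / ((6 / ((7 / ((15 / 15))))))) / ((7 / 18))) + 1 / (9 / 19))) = -729 / 25253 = -0.03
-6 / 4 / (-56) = 3 / 112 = 0.03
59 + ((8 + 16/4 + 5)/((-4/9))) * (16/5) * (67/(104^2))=787429/13520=58.24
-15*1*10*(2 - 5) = 450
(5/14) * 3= 15/14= 1.07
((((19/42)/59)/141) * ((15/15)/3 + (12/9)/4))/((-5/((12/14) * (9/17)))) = -38/11549545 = -0.00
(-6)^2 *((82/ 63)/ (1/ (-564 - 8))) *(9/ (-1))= 241220.57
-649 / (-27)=649 / 27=24.04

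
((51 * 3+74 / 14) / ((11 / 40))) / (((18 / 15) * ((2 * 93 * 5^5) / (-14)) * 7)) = -4432 / 2685375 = -0.00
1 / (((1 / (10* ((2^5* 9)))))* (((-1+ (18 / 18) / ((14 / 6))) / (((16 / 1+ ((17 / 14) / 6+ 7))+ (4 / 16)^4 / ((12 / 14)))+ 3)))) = -132082.97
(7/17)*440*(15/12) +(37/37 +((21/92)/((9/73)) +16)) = 1151051/4692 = 245.32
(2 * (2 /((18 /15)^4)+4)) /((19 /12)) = 3217 /513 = 6.27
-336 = -336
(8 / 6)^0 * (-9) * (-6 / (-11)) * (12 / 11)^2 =-7776 / 1331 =-5.84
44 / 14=22 / 7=3.14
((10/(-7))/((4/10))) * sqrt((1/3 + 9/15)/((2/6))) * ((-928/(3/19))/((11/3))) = 88160 * sqrt(70)/77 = 9579.21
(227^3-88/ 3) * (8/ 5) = 18715285.87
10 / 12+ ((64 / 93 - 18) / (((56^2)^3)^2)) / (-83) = 437026813128808993914995 / 524432175754570792697856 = 0.83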